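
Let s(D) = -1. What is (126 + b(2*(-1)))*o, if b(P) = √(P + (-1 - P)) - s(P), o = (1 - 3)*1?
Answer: -254 - 2*I ≈ -254.0 - 2.0*I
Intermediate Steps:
o = -2 (o = -2*1 = -2)
b(P) = 1 + I (b(P) = √(P + (-1 - P)) - 1*(-1) = √(-1) + 1 = I + 1 = 1 + I)
(126 + b(2*(-1)))*o = (126 + (1 + I))*(-2) = (127 + I)*(-2) = -254 - 2*I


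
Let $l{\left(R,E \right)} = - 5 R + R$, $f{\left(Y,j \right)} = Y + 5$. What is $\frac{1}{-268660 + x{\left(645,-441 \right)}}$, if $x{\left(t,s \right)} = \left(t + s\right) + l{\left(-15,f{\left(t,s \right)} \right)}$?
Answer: $- \frac{1}{268396} \approx -3.7258 \cdot 10^{-6}$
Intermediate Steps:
$f{\left(Y,j \right)} = 5 + Y$
$l{\left(R,E \right)} = - 4 R$
$x{\left(t,s \right)} = 60 + s + t$ ($x{\left(t,s \right)} = \left(t + s\right) - -60 = \left(s + t\right) + 60 = 60 + s + t$)
$\frac{1}{-268660 + x{\left(645,-441 \right)}} = \frac{1}{-268660 + \left(60 - 441 + 645\right)} = \frac{1}{-268660 + 264} = \frac{1}{-268396} = - \frac{1}{268396}$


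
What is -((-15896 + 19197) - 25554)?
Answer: 22253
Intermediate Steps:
-((-15896 + 19197) - 25554) = -(3301 - 25554) = -1*(-22253) = 22253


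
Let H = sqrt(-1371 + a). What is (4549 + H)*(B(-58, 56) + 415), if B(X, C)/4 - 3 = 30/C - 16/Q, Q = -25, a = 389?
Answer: 343667852/175 + 75548*I*sqrt(982)/175 ≈ 1.9638e+6 + 13528.0*I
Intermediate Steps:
H = I*sqrt(982) (H = sqrt(-1371 + 389) = sqrt(-982) = I*sqrt(982) ≈ 31.337*I)
B(X, C) = 364/25 + 120/C (B(X, C) = 12 + 4*(30/C - 16/(-25)) = 12 + 4*(30/C - 16*(-1/25)) = 12 + 4*(30/C + 16/25) = 12 + 4*(16/25 + 30/C) = 12 + (64/25 + 120/C) = 364/25 + 120/C)
(4549 + H)*(B(-58, 56) + 415) = (4549 + I*sqrt(982))*((364/25 + 120/56) + 415) = (4549 + I*sqrt(982))*((364/25 + 120*(1/56)) + 415) = (4549 + I*sqrt(982))*((364/25 + 15/7) + 415) = (4549 + I*sqrt(982))*(2923/175 + 415) = (4549 + I*sqrt(982))*(75548/175) = 343667852/175 + 75548*I*sqrt(982)/175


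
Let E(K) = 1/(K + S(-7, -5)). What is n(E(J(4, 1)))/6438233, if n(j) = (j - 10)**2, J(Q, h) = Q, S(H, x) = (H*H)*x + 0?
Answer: 5812921/373939010873 ≈ 1.5545e-5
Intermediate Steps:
S(H, x) = x*H**2 (S(H, x) = H**2*x + 0 = x*H**2 + 0 = x*H**2)
E(K) = 1/(-245 + K) (E(K) = 1/(K - 5*(-7)**2) = 1/(K - 5*49) = 1/(K - 245) = 1/(-245 + K))
n(j) = (-10 + j)**2
n(E(J(4, 1)))/6438233 = (-10 + 1/(-245 + 4))**2/6438233 = (-10 + 1/(-241))**2*(1/6438233) = (-10 - 1/241)**2*(1/6438233) = (-2411/241)**2*(1/6438233) = (5812921/58081)*(1/6438233) = 5812921/373939010873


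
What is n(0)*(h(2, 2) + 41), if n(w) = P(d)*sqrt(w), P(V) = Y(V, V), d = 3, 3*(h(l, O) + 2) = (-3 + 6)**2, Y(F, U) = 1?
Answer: 0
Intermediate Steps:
h(l, O) = 1 (h(l, O) = -2 + (-3 + 6)**2/3 = -2 + (1/3)*3**2 = -2 + (1/3)*9 = -2 + 3 = 1)
P(V) = 1
n(w) = sqrt(w) (n(w) = 1*sqrt(w) = sqrt(w))
n(0)*(h(2, 2) + 41) = sqrt(0)*(1 + 41) = 0*42 = 0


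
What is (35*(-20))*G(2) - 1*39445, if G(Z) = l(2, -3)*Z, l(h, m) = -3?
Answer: -35245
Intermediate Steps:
G(Z) = -3*Z
(35*(-20))*G(2) - 1*39445 = (35*(-20))*(-3*2) - 1*39445 = -700*(-6) - 39445 = 4200 - 39445 = -35245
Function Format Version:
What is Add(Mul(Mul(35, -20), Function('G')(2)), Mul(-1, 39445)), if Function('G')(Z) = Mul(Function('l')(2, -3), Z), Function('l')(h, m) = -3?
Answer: -35245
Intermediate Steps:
Function('G')(Z) = Mul(-3, Z)
Add(Mul(Mul(35, -20), Function('G')(2)), Mul(-1, 39445)) = Add(Mul(Mul(35, -20), Mul(-3, 2)), Mul(-1, 39445)) = Add(Mul(-700, -6), -39445) = Add(4200, -39445) = -35245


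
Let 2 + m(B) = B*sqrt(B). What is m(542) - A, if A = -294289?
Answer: 294287 + 542*sqrt(542) ≈ 3.0691e+5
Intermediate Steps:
m(B) = -2 + B**(3/2) (m(B) = -2 + B*sqrt(B) = -2 + B**(3/2))
m(542) - A = (-2 + 542**(3/2)) - 1*(-294289) = (-2 + 542*sqrt(542)) + 294289 = 294287 + 542*sqrt(542)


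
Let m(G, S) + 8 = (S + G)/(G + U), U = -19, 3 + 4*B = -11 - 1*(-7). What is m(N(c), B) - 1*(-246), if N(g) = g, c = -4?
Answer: 953/4 ≈ 238.25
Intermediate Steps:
B = -7/4 (B = -¾ + (-11 - 1*(-7))/4 = -¾ + (-11 + 7)/4 = -¾ + (¼)*(-4) = -¾ - 1 = -7/4 ≈ -1.7500)
m(G, S) = -8 + (G + S)/(-19 + G) (m(G, S) = -8 + (S + G)/(G - 19) = -8 + (G + S)/(-19 + G))
m(N(c), B) - 1*(-246) = (152 - 7/4 - 7*(-4))/(-19 - 4) - 1*(-246) = (152 - 7/4 + 28)/(-23) + 246 = -1/23*713/4 + 246 = -31/4 + 246 = 953/4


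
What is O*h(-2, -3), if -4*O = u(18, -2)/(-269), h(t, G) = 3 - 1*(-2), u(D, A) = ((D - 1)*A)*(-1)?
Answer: 85/538 ≈ 0.15799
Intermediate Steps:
u(D, A) = -A*(-1 + D) (u(D, A) = ((-1 + D)*A)*(-1) = (A*(-1 + D))*(-1) = -A*(-1 + D))
h(t, G) = 5 (h(t, G) = 3 + 2 = 5)
O = 17/538 (O = -(-2*(1 - 1*18))/(4*(-269)) = -(-2*(1 - 18))*(-1)/(4*269) = -(-2*(-17))*(-1)/(4*269) = -17*(-1)/(2*269) = -¼*(-34/269) = 17/538 ≈ 0.031599)
O*h(-2, -3) = (17/538)*5 = 85/538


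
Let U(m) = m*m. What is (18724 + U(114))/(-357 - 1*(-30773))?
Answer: 3965/3802 ≈ 1.0429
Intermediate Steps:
U(m) = m²
(18724 + U(114))/(-357 - 1*(-30773)) = (18724 + 114²)/(-357 - 1*(-30773)) = (18724 + 12996)/(-357 + 30773) = 31720/30416 = 31720*(1/30416) = 3965/3802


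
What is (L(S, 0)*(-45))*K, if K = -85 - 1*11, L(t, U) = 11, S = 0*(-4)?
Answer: 47520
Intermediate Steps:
S = 0
K = -96 (K = -85 - 11 = -96)
(L(S, 0)*(-45))*K = (11*(-45))*(-96) = -495*(-96) = 47520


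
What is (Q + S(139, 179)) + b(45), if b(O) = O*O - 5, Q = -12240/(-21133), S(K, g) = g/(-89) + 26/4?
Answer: 7617645467/3761674 ≈ 2025.1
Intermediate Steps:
S(K, g) = 13/2 - g/89 (S(K, g) = g*(-1/89) + 26*(¼) = -g/89 + 13/2 = 13/2 - g/89)
Q = 12240/21133 (Q = -12240*(-1/21133) = 12240/21133 ≈ 0.57919)
b(O) = -5 + O² (b(O) = O² - 5 = -5 + O²)
(Q + S(139, 179)) + b(45) = (12240/21133 + (13/2 - 1/89*179)) + (-5 + 45²) = (12240/21133 + (13/2 - 179/89)) + (-5 + 2025) = (12240/21133 + 799/178) + 2020 = 19063987/3761674 + 2020 = 7617645467/3761674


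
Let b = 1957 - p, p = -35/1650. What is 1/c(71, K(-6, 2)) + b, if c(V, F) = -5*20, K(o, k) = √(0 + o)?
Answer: 6458137/3300 ≈ 1957.0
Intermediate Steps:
K(o, k) = √o
c(V, F) = -100
p = -7/330 (p = -35*1/1650 = -7/330 ≈ -0.021212)
b = 645817/330 (b = 1957 - 1*(-7/330) = 1957 + 7/330 = 645817/330 ≈ 1957.0)
1/c(71, K(-6, 2)) + b = 1/(-100) + 645817/330 = -1/100 + 645817/330 = 6458137/3300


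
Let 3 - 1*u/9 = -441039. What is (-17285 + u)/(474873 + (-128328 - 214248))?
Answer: 3952093/132297 ≈ 29.873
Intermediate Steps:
u = 3969378 (u = 27 - 9*(-441039) = 27 + 3969351 = 3969378)
(-17285 + u)/(474873 + (-128328 - 214248)) = (-17285 + 3969378)/(474873 + (-128328 - 214248)) = 3952093/(474873 - 342576) = 3952093/132297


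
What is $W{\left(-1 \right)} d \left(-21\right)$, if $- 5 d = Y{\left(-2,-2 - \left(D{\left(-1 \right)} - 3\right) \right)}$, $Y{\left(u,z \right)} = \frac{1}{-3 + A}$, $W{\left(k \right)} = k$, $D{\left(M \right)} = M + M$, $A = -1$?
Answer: $\frac{21}{20} \approx 1.05$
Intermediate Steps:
$D{\left(M \right)} = 2 M$
$Y{\left(u,z \right)} = - \frac{1}{4}$ ($Y{\left(u,z \right)} = \frac{1}{-3 - 1} = \frac{1}{-4} = - \frac{1}{4}$)
$d = \frac{1}{20}$ ($d = \left(- \frac{1}{5}\right) \left(- \frac{1}{4}\right) = \frac{1}{20} \approx 0.05$)
$W{\left(-1 \right)} d \left(-21\right) = \left(-1\right) \frac{1}{20} \left(-21\right) = \left(- \frac{1}{20}\right) \left(-21\right) = \frac{21}{20}$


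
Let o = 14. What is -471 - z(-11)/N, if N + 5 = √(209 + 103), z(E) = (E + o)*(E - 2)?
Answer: -134982/287 + 78*√78/287 ≈ -467.92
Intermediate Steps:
z(E) = (-2 + E)*(14 + E) (z(E) = (E + 14)*(E - 2) = (14 + E)*(-2 + E) = (-2 + E)*(14 + E))
N = -5 + 2*√78 (N = -5 + √(209 + 103) = -5 + √312 = -5 + 2*√78 ≈ 12.664)
-471 - z(-11)/N = -471 - (-28 + (-11)² + 12*(-11))/(-5 + 2*√78) = -471 - (-28 + 121 - 132)/(-5 + 2*√78) = -471 - (-39)/(-5 + 2*√78) = -471 + 39/(-5 + 2*√78)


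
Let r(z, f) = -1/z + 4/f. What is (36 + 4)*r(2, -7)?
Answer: -300/7 ≈ -42.857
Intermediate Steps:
(36 + 4)*r(2, -7) = (36 + 4)*(-1/2 + 4/(-7)) = 40*(-1*½ + 4*(-⅐)) = 40*(-½ - 4/7) = 40*(-15/14) = -300/7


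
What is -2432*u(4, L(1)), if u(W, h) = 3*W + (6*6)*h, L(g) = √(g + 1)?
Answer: -29184 - 87552*√2 ≈ -1.5300e+5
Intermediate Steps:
L(g) = √(1 + g)
u(W, h) = 3*W + 36*h
-2432*u(4, L(1)) = -2432*(3*4 + 36*√(1 + 1)) = -2432*(12 + 36*√2) = -29184 - 87552*√2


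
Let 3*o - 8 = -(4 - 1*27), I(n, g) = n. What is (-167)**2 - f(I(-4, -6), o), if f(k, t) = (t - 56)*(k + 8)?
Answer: 84215/3 ≈ 28072.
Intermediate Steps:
o = 31/3 (o = 8/3 + (-(4 - 1*27))/3 = 8/3 + (-(4 - 27))/3 = 8/3 + (-1*(-23))/3 = 8/3 + (1/3)*23 = 8/3 + 23/3 = 31/3 ≈ 10.333)
f(k, t) = (-56 + t)*(8 + k)
(-167)**2 - f(I(-4, -6), o) = (-167)**2 - (-448 - 56*(-4) + 8*(31/3) - 4*31/3) = 27889 - (-448 + 224 + 248/3 - 124/3) = 27889 - 1*(-548/3) = 27889 + 548/3 = 84215/3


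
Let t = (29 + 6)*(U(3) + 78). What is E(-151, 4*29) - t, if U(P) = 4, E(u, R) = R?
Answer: -2754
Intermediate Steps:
t = 2870 (t = (29 + 6)*(4 + 78) = 35*82 = 2870)
E(-151, 4*29) - t = 4*29 - 1*2870 = 116 - 2870 = -2754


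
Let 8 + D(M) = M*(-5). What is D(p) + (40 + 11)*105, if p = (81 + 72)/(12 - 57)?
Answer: 5364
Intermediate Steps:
p = -17/5 (p = 153/(-45) = 153*(-1/45) = -17/5 ≈ -3.4000)
D(M) = -8 - 5*M (D(M) = -8 + M*(-5) = -8 - 5*M)
D(p) + (40 + 11)*105 = (-8 - 5*(-17/5)) + (40 + 11)*105 = (-8 + 17) + 51*105 = 9 + 5355 = 5364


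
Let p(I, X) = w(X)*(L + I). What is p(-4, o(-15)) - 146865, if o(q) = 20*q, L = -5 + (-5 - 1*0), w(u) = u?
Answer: -142665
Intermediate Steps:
L = -10 (L = -5 + (-5 + 0) = -5 - 5 = -10)
p(I, X) = X*(-10 + I)
p(-4, o(-15)) - 146865 = (20*(-15))*(-10 - 4) - 146865 = -300*(-14) - 146865 = 4200 - 146865 = -142665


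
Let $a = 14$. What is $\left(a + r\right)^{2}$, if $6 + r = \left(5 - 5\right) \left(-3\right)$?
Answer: $64$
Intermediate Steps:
$r = -6$ ($r = -6 + \left(5 - 5\right) \left(-3\right) = -6 + 0 \left(-3\right) = -6 + 0 = -6$)
$\left(a + r\right)^{2} = \left(14 - 6\right)^{2} = 8^{2} = 64$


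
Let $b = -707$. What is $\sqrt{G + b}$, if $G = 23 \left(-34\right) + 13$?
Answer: $6 i \sqrt{41} \approx 38.419 i$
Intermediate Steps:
$G = -769$ ($G = -782 + 13 = -769$)
$\sqrt{G + b} = \sqrt{-769 - 707} = \sqrt{-1476} = 6 i \sqrt{41}$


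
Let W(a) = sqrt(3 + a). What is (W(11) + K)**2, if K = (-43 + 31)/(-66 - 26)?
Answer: 7415/529 + 6*sqrt(14)/23 ≈ 14.993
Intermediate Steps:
K = 3/23 (K = -12/(-92) = -12*(-1/92) = 3/23 ≈ 0.13043)
(W(11) + K)**2 = (sqrt(3 + 11) + 3/23)**2 = (sqrt(14) + 3/23)**2 = (3/23 + sqrt(14))**2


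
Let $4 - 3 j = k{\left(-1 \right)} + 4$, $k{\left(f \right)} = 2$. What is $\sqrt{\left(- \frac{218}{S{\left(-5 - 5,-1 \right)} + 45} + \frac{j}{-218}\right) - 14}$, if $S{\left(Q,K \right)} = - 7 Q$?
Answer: $\frac{i \sqrt{22474289805}}{37605} \approx 3.9866 i$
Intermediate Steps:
$j = - \frac{2}{3}$ ($j = \frac{4}{3} - \frac{2 + 4}{3} = \frac{4}{3} - 2 = - \frac{2}{3} \approx -0.66667$)
$\sqrt{\left(- \frac{218}{S{\left(-5 - 5,-1 \right)} + 45} + \frac{j}{-218}\right) - 14} = \sqrt{\left(- \frac{218}{- 7 \left(-5 - 5\right) + 45} - \frac{2}{3 \left(-218\right)}\right) - 14} = \sqrt{\left(- \frac{218}{- 7 \left(-5 - 5\right) + 45} - - \frac{1}{327}\right) - 14} = \sqrt{\left(- \frac{218}{\left(-7\right) \left(-10\right) + 45} + \frac{1}{327}\right) - 14} = \sqrt{\left(- \frac{218}{70 + 45} + \frac{1}{327}\right) - 14} = \sqrt{\left(- \frac{218}{115} + \frac{1}{327}\right) - 14} = \sqrt{- \frac{71171}{37605} - 14} = \sqrt{- \frac{597641}{37605}} = \frac{i \sqrt{22474289805}}{37605}$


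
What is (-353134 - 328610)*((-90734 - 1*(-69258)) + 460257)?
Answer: -299136314064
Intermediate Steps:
(-353134 - 328610)*((-90734 - 1*(-69258)) + 460257) = -681744*((-90734 + 69258) + 460257) = -681744*(-21476 + 460257) = -681744*438781 = -299136314064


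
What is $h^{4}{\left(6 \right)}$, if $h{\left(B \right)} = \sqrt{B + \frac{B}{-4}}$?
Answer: $\frac{81}{4} \approx 20.25$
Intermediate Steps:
$h{\left(B \right)} = \frac{\sqrt{3} \sqrt{B}}{2}$ ($h{\left(B \right)} = \sqrt{B + B \left(- \frac{1}{4}\right)} = \sqrt{B - \frac{B}{4}} = \sqrt{\frac{3 B}{4}} = \frac{\sqrt{3} \sqrt{B}}{2}$)
$h^{4}{\left(6 \right)} = \left(\frac{\sqrt{3} \sqrt{6}}{2}\right)^{4} = \left(\frac{3 \sqrt{2}}{2}\right)^{4} = \frac{81}{4}$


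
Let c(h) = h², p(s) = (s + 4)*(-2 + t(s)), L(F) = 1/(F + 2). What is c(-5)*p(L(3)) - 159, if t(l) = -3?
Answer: -684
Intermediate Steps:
L(F) = 1/(2 + F)
p(s) = -20 - 5*s (p(s) = (s + 4)*(-2 - 3) = (4 + s)*(-5) = -20 - 5*s)
c(-5)*p(L(3)) - 159 = (-5)²*(-20 - 5/(2 + 3)) - 159 = 25*(-20 - 5/5) - 159 = 25*(-20 - 5*⅕) - 159 = 25*(-20 - 1) - 159 = 25*(-21) - 159 = -525 - 159 = -684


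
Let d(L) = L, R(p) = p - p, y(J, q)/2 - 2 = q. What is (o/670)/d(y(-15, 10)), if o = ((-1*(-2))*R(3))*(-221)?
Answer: 0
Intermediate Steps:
y(J, q) = 4 + 2*q
R(p) = 0
o = 0 (o = (-1*(-2)*0)*(-221) = (2*0)*(-221) = 0*(-221) = 0)
(o/670)/d(y(-15, 10)) = (0/670)/(4 + 2*10) = (0*(1/670))/(4 + 20) = 0/24 = 0*(1/24) = 0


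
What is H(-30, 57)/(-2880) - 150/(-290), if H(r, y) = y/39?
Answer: 561049/1085760 ≈ 0.51673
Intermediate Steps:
H(r, y) = y/39 (H(r, y) = y*(1/39) = y/39)
H(-30, 57)/(-2880) - 150/(-290) = ((1/39)*57)/(-2880) - 150/(-290) = (19/13)*(-1/2880) - 150*(-1/290) = -19/37440 + 15/29 = 561049/1085760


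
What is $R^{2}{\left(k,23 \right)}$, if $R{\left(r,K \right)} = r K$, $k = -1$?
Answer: $529$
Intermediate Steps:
$R{\left(r,K \right)} = K r$
$R^{2}{\left(k,23 \right)} = \left(23 \left(-1\right)\right)^{2} = \left(-23\right)^{2} = 529$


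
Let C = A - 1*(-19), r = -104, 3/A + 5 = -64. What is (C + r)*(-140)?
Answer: 273840/23 ≈ 11906.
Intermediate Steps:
A = -1/23 (A = 3/(-5 - 64) = 3/(-69) = 3*(-1/69) = -1/23 ≈ -0.043478)
C = 436/23 (C = -1/23 - 1*(-19) = -1/23 + 19 = 436/23 ≈ 18.957)
(C + r)*(-140) = (436/23 - 104)*(-140) = -1956/23*(-140) = 273840/23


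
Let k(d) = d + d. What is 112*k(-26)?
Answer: -5824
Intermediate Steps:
k(d) = 2*d
112*k(-26) = 112*(2*(-26)) = 112*(-52) = -5824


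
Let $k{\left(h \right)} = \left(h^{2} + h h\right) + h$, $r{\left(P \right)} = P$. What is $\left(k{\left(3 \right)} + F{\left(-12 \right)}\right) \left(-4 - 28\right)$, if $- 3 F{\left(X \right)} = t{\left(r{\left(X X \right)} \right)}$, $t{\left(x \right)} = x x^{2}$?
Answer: $31849824$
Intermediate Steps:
$t{\left(x \right)} = x^{3}$
$F{\left(X \right)} = - \frac{X^{6}}{3}$ ($F{\left(X \right)} = - \frac{\left(X X\right)^{3}}{3} = - \frac{\left(X^{2}\right)^{3}}{3} = - \frac{X^{6}}{3}$)
$k{\left(h \right)} = h + 2 h^{2}$ ($k{\left(h \right)} = \left(h^{2} + h^{2}\right) + h = 2 h^{2} + h = h + 2 h^{2}$)
$\left(k{\left(3 \right)} + F{\left(-12 \right)}\right) \left(-4 - 28\right) = \left(3 \left(1 + 2 \cdot 3\right) - \frac{\left(-12\right)^{6}}{3}\right) \left(-4 - 28\right) = \left(3 \left(1 + 6\right) - 995328\right) \left(-4 - 28\right) = \left(3 \cdot 7 - 995328\right) \left(-32\right) = \left(21 - 995328\right) \left(-32\right) = \left(-995307\right) \left(-32\right) = 31849824$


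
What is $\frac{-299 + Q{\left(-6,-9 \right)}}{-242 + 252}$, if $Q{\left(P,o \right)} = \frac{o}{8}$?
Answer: $- \frac{2401}{80} \approx -30.013$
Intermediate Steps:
$Q{\left(P,o \right)} = \frac{o}{8}$ ($Q{\left(P,o \right)} = o \frac{1}{8} = \frac{o}{8}$)
$\frac{-299 + Q{\left(-6,-9 \right)}}{-242 + 252} = \frac{-299 + \frac{1}{8} \left(-9\right)}{-242 + 252} = \frac{-299 - \frac{9}{8}}{10} = \left(- \frac{2401}{8}\right) \frac{1}{10} = - \frac{2401}{80}$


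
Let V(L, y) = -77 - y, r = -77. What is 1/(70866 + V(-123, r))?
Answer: 1/70866 ≈ 1.4111e-5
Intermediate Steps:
1/(70866 + V(-123, r)) = 1/(70866 + (-77 - 1*(-77))) = 1/(70866 + (-77 + 77)) = 1/(70866 + 0) = 1/70866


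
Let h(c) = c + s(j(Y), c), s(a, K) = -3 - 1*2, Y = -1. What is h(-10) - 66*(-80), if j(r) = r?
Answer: 5265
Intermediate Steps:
s(a, K) = -5 (s(a, K) = -3 - 2 = -5)
h(c) = -5 + c (h(c) = c - 5 = -5 + c)
h(-10) - 66*(-80) = (-5 - 10) - 66*(-80) = -15 + 5280 = 5265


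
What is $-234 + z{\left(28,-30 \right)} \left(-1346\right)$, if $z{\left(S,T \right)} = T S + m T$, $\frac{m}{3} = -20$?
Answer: $-1292394$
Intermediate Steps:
$m = -60$ ($m = 3 \left(-20\right) = -60$)
$z{\left(S,T \right)} = - 60 T + S T$ ($z{\left(S,T \right)} = T S - 60 T = S T - 60 T = - 60 T + S T$)
$-234 + z{\left(28,-30 \right)} \left(-1346\right) = -234 + - 30 \left(-60 + 28\right) \left(-1346\right) = -234 + \left(-30\right) \left(-32\right) \left(-1346\right) = -234 + 960 \left(-1346\right) = -234 - 1292160 = -1292394$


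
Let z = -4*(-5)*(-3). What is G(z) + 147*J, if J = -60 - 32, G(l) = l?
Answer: -13584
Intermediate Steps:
z = -60 (z = 20*(-3) = -60)
J = -92
G(z) + 147*J = -60 + 147*(-92) = -60 - 13524 = -13584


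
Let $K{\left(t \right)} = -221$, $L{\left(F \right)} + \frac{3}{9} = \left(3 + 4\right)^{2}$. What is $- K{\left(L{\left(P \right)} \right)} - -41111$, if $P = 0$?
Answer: $41332$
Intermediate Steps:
$L{\left(F \right)} = \frac{146}{3}$ ($L{\left(F \right)} = - \frac{1}{3} + \left(3 + 4\right)^{2} = - \frac{1}{3} + 7^{2} = - \frac{1}{3} + 49 = \frac{146}{3}$)
$- K{\left(L{\left(P \right)} \right)} - -41111 = \left(-1\right) \left(-221\right) - -41111 = 221 + 41111 = 41332$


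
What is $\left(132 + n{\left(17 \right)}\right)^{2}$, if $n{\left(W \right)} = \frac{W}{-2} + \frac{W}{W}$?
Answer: $\frac{62001}{4} \approx 15500.0$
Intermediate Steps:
$n{\left(W \right)} = 1 - \frac{W}{2}$ ($n{\left(W \right)} = W \left(- \frac{1}{2}\right) + 1 = - \frac{W}{2} + 1 = 1 - \frac{W}{2}$)
$\left(132 + n{\left(17 \right)}\right)^{2} = \left(132 + \left(1 - \frac{17}{2}\right)\right)^{2} = \left(132 - \frac{15}{2}\right)^{2} = \left(\frac{249}{2}\right)^{2} = \frac{62001}{4}$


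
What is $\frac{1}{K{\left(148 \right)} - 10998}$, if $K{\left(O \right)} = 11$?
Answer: $- \frac{1}{10987} \approx -9.1017 \cdot 10^{-5}$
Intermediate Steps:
$\frac{1}{K{\left(148 \right)} - 10998} = \frac{1}{11 - 10998} = \frac{1}{-10987} = - \frac{1}{10987}$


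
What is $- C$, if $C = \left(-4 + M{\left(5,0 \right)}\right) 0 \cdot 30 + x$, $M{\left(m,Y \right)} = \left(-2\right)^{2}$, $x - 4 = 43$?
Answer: $-47$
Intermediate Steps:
$x = 47$ ($x = 4 + 43 = 47$)
$M{\left(m,Y \right)} = 4$
$C = 47$ ($C = \left(-4 + 4\right) 0 \cdot 30 + 47 = 0 \cdot 0 \cdot 30 + 47 = 0 \cdot 30 + 47 = 0 + 47 = 47$)
$- C = \left(-1\right) 47 = -47$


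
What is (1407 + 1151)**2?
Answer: 6543364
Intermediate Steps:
(1407 + 1151)**2 = 2558**2 = 6543364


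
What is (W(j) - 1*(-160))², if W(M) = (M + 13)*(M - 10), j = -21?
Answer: 166464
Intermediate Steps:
W(M) = (-10 + M)*(13 + M) (W(M) = (13 + M)*(-10 + M) = (-10 + M)*(13 + M))
(W(j) - 1*(-160))² = ((-130 + (-21)² + 3*(-21)) - 1*(-160))² = ((-130 + 441 - 63) + 160)² = (248 + 160)² = 408² = 166464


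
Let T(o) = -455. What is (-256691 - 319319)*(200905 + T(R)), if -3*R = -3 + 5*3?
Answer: -115461204500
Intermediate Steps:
R = -4 (R = -(-3 + 5*3)/3 = -(-3 + 15)/3 = -1/3*12 = -4)
(-256691 - 319319)*(200905 + T(R)) = (-256691 - 319319)*(200905 - 455) = -576010*200450 = -115461204500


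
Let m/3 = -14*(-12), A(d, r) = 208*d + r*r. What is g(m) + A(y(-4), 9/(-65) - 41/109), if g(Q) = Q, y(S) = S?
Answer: -16451396484/50197225 ≈ -327.74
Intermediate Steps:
A(d, r) = r² + 208*d (A(d, r) = 208*d + r² = r² + 208*d)
m = 504 (m = 3*(-14*(-12)) = 3*(-1*(-168)) = 3*168 = 504)
g(m) + A(y(-4), 9/(-65) - 41/109) = 504 + ((9/(-65) - 41/109)² + 208*(-4)) = 504 + ((9*(-1/65) - 41*1/109)² - 832) = 504 + ((-9/65 - 41/109)² - 832) = 504 + ((-3646/7085)² - 832) = 504 + (13293316/50197225 - 832) = 504 - 41750797884/50197225 = -16451396484/50197225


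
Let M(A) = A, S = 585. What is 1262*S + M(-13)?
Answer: 738257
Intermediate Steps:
1262*S + M(-13) = 1262*585 - 13 = 738270 - 13 = 738257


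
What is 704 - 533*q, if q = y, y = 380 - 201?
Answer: -94703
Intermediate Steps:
y = 179
q = 179
704 - 533*q = 704 - 533*179 = 704 - 95407 = -94703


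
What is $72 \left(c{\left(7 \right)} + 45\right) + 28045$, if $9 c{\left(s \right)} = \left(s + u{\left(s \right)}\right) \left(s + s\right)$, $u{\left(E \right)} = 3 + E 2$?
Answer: $33973$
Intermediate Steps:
$u{\left(E \right)} = 3 + 2 E$
$c{\left(s \right)} = \frac{2 s \left(3 + 3 s\right)}{9}$ ($c{\left(s \right)} = \frac{\left(s + \left(3 + 2 s\right)\right) \left(s + s\right)}{9} = \frac{\left(3 + 3 s\right) 2 s}{9} = \frac{2 s \left(3 + 3 s\right)}{9}$)
$72 \left(c{\left(7 \right)} + 45\right) + 28045 = 72 \left(\frac{2}{3} \cdot 7 \left(1 + 7\right) + 45\right) + 28045 = 72 \left(\frac{2}{3} \cdot 7 \cdot 8 + 45\right) + 28045 = 72 \left(\frac{112}{3} + 45\right) + 28045 = 72 \cdot \frac{247}{3} + 28045 = 5928 + 28045 = 33973$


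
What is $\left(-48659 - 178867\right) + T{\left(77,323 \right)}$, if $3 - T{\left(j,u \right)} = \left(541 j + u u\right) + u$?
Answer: $-373832$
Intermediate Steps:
$T{\left(j,u \right)} = 3 - u - u^{2} - 541 j$ ($T{\left(j,u \right)} = 3 - \left(\left(541 j + u u\right) + u\right) = 3 - \left(\left(541 j + u^{2}\right) + u\right) = 3 - \left(\left(u^{2} + 541 j\right) + u\right) = 3 - \left(u + u^{2} + 541 j\right) = 3 - u - u^{2} - 541 j$)
$\left(-48659 - 178867\right) + T{\left(77,323 \right)} = \left(-48659 - 178867\right) - 146306 = -227526 - 146306 = -373832$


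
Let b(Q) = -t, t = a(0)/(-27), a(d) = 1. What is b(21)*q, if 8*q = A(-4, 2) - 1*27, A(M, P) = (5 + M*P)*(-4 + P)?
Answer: -7/72 ≈ -0.097222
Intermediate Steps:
A(M, P) = (-4 + P)*(5 + M*P)
t = -1/27 (t = 1/(-27) = 1*(-1/27) = -1/27 ≈ -0.037037)
q = -21/8 (q = ((-20 + 5*2 - 4*2² - 4*(-4)*2) - 1*27)/8 = ((-20 + 10 - 4*4 + 32) - 27)/8 = ((-20 + 10 - 16 + 32) - 27)/8 = (6 - 27)/8 = (⅛)*(-21) = -21/8 ≈ -2.6250)
b(Q) = 1/27 (b(Q) = -1*(-1/27) = 1/27)
b(21)*q = (1/27)*(-21/8) = -7/72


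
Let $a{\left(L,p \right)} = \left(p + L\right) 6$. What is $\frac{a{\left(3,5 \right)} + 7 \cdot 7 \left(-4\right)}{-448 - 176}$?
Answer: $\frac{37}{156} \approx 0.23718$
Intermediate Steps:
$a{\left(L,p \right)} = 6 L + 6 p$ ($a{\left(L,p \right)} = \left(L + p\right) 6 = 6 L + 6 p$)
$\frac{a{\left(3,5 \right)} + 7 \cdot 7 \left(-4\right)}{-448 - 176} = \frac{\left(6 \cdot 3 + 6 \cdot 5\right) + 7 \cdot 7 \left(-4\right)}{-448 - 176} = \frac{\left(18 + 30\right) + 49 \left(-4\right)}{-624} = \left(48 - 196\right) \left(- \frac{1}{624}\right) = \left(-148\right) \left(- \frac{1}{624}\right) = \frac{37}{156}$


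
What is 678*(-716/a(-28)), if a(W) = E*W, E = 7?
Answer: 121362/49 ≈ 2476.8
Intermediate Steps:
a(W) = 7*W
678*(-716/a(-28)) = 678*(-716/(7*(-28))) = 678*(-716/(-196)) = 678*(-716*(-1/196)) = 678*(179/49) = 121362/49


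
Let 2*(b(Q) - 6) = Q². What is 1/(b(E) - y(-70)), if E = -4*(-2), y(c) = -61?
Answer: 1/99 ≈ 0.010101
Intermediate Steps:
E = 8
b(Q) = 6 + Q²/2
1/(b(E) - y(-70)) = 1/((6 + (½)*8²) - 1*(-61)) = 1/((6 + (½)*64) + 61) = 1/((6 + 32) + 61) = 1/(38 + 61) = 1/99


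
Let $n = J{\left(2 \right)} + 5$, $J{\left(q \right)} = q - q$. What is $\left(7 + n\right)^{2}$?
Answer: $144$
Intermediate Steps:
$J{\left(q \right)} = 0$
$n = 5$ ($n = 0 + 5 = 5$)
$\left(7 + n\right)^{2} = \left(7 + 5\right)^{2} = 12^{2} = 144$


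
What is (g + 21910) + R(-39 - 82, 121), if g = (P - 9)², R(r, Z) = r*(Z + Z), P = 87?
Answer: -1288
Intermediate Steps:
R(r, Z) = 2*Z*r (R(r, Z) = r*(2*Z) = 2*Z*r)
g = 6084 (g = (87 - 9)² = 78² = 6084)
(g + 21910) + R(-39 - 82, 121) = (6084 + 21910) + 2*121*(-39 - 82) = 27994 + 2*121*(-121) = 27994 - 29282 = -1288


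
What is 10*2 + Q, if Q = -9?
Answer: 11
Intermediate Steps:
10*2 + Q = 10*2 - 9 = 20 - 9 = 11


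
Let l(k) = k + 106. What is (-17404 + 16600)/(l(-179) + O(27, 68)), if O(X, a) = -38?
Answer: 268/37 ≈ 7.2432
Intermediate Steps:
l(k) = 106 + k
(-17404 + 16600)/(l(-179) + O(27, 68)) = (-17404 + 16600)/((106 - 179) - 38) = -804/(-73 - 38) = -804/(-111) = -804*(-1/111) = 268/37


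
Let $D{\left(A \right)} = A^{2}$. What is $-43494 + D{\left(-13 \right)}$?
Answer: $-43325$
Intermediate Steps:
$-43494 + D{\left(-13 \right)} = -43494 + \left(-13\right)^{2} = -43494 + 169 = -43325$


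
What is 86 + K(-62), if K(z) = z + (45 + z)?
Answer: 7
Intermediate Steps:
K(z) = 45 + 2*z
86 + K(-62) = 86 + (45 + 2*(-62)) = 86 + (45 - 124) = 86 - 79 = 7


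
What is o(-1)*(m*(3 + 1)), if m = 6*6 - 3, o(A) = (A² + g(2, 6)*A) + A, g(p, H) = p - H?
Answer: 528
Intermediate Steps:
o(A) = A² - 3*A (o(A) = (A² + (2 - 1*6)*A) + A = (A² + (2 - 6)*A) + A = (A² - 4*A) + A = A² - 3*A)
m = 33 (m = 36 - 3 = 33)
o(-1)*(m*(3 + 1)) = (-(-3 - 1))*(33*(3 + 1)) = (-1*(-4))*(33*4) = 4*132 = 528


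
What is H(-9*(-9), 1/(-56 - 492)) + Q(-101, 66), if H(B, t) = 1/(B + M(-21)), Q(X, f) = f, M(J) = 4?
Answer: 5611/85 ≈ 66.012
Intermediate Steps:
H(B, t) = 1/(4 + B) (H(B, t) = 1/(B + 4) = 1/(4 + B))
H(-9*(-9), 1/(-56 - 492)) + Q(-101, 66) = 1/(4 - 9*(-9)) + 66 = 1/(4 + 81) + 66 = 1/85 + 66 = 5611/85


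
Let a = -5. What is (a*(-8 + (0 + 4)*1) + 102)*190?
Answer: 23180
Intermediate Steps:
(a*(-8 + (0 + 4)*1) + 102)*190 = (-5*(-8 + (0 + 4)*1) + 102)*190 = (-5*(-8 + 4*1) + 102)*190 = (-5*(-8 + 4) + 102)*190 = (-5*(-4) + 102)*190 = (20 + 102)*190 = 122*190 = 23180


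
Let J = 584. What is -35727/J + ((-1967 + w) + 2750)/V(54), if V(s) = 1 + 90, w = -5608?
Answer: -6068957/53144 ≈ -114.20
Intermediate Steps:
V(s) = 91
-35727/J + ((-1967 + w) + 2750)/V(54) = -35727/584 + ((-1967 - 5608) + 2750)/91 = -35727*1/584 + (-7575 + 2750)*(1/91) = -35727/584 - 4825*1/91 = -35727/584 - 4825/91 = -6068957/53144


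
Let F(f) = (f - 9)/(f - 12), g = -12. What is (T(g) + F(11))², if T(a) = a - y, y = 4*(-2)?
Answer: 36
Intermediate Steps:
F(f) = (-9 + f)/(-12 + f)
y = -8
T(a) = 8 + a (T(a) = a - 1*(-8) = a + 8 = 8 + a)
(T(g) + F(11))² = ((8 - 12) + (-9 + 11)/(-12 + 11))² = (-4 + 2/(-1))² = (-4 - 1*2)² = (-4 - 2)² = (-6)² = 36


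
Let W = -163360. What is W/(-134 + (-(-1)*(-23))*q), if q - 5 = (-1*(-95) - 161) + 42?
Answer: -163360/303 ≈ -539.14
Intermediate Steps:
q = -19 (q = 5 + ((-1*(-95) - 161) + 42) = 5 + ((95 - 161) + 42) = 5 + (-66 + 42) = 5 - 24 = -19)
W/(-134 + (-(-1)*(-23))*q) = -163360/(-134 - (-1)*(-23)*(-19)) = -163360/(-134 - 1*23*(-19)) = -163360/(-134 - 23*(-19)) = -163360/(-134 + 437) = -163360/303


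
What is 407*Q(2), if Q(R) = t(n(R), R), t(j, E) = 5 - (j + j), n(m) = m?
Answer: 407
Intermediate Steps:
t(j, E) = 5 - 2*j
Q(R) = 5 - 2*R
407*Q(2) = 407*(5 - 2*2) = 407*(5 - 4) = 407*1 = 407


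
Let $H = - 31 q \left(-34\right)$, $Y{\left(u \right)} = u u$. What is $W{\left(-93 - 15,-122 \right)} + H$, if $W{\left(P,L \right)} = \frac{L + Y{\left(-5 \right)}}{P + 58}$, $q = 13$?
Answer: $\frac{685197}{50} \approx 13704.0$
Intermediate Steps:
$Y{\left(u \right)} = u^{2}$
$W{\left(P,L \right)} = \frac{25 + L}{58 + P}$ ($W{\left(P,L \right)} = \frac{L + \left(-5\right)^{2}}{P + 58} = \frac{L + 25}{58 + P} = \frac{25 + L}{58 + P}$)
$H = 13702$ ($H = \left(-31\right) 13 \left(-34\right) = \left(-403\right) \left(-34\right) = 13702$)
$W{\left(-93 - 15,-122 \right)} + H = \frac{25 - 122}{58 - 108} + 13702 = \frac{1}{58 - 108} \left(-97\right) + 13702 = \frac{1}{-50} \left(-97\right) + 13702 = \left(- \frac{1}{50}\right) \left(-97\right) + 13702 = \frac{97}{50} + 13702 = \frac{685197}{50}$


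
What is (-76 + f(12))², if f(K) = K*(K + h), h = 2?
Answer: 8464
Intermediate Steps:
f(K) = K*(2 + K) (f(K) = K*(K + 2) = K*(2 + K))
(-76 + f(12))² = (-76 + 12*(2 + 12))² = (-76 + 12*14)² = (-76 + 168)² = 92² = 8464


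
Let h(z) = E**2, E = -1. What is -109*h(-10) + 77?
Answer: -32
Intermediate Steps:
h(z) = 1 (h(z) = (-1)**2 = 1)
-109*h(-10) + 77 = -109*1 + 77 = -109 + 77 = -32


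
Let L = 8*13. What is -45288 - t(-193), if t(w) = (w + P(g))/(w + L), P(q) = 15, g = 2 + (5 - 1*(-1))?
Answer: -45290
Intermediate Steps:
g = 8 (g = 2 + (5 + 1) = 2 + 6 = 8)
L = 104
t(w) = (15 + w)/(104 + w) (t(w) = (w + 15)/(w + 104) = (15 + w)/(104 + w))
-45288 - t(-193) = -45288 - (15 - 193)/(104 - 193) = -45288 - (-178)/(-89) = -45288 - (-1)*(-178)/89 = -45288 - 1*2 = -45288 - 2 = -45290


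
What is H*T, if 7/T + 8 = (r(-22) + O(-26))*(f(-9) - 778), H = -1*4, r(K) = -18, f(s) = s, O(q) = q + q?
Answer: -14/27541 ≈ -0.00050833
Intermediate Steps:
O(q) = 2*q
H = -4
T = 7/55082 (T = 7/(-8 + (-18 + 2*(-26))*(-9 - 778)) = 7/(-8 + (-18 - 52)*(-787)) = 7/(-8 - 70*(-787)) = 7/(-8 + 55090) = 7/55082 ≈ 0.00012708)
H*T = -4*7/55082 = -14/27541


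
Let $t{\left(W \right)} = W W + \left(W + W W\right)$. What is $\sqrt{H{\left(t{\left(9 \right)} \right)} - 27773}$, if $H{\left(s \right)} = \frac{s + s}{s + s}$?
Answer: $2 i \sqrt{6943} \approx 166.65 i$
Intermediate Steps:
$t{\left(W \right)} = W + 2 W^{2}$ ($t{\left(W \right)} = W^{2} + \left(W + W^{2}\right) = W + 2 W^{2}$)
$H{\left(s \right)} = 1$ ($H{\left(s \right)} = \frac{2 s}{2 s} = 2 s \frac{1}{2 s} = 1$)
$\sqrt{H{\left(t{\left(9 \right)} \right)} - 27773} = \sqrt{1 - 27773} = \sqrt{-27772} = 2 i \sqrt{6943}$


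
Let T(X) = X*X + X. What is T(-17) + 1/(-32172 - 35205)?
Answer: 18326543/67377 ≈ 272.00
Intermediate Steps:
T(X) = X + X**2 (T(X) = X**2 + X = X + X**2)
T(-17) + 1/(-32172 - 35205) = -17*(1 - 17) + 1/(-32172 - 35205) = -17*(-16) + 1/(-67377) = 272 - 1/67377 = 18326543/67377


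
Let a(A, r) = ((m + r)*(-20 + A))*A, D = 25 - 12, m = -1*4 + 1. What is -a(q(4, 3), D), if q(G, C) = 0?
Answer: 0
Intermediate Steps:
m = -3 (m = -4 + 1 = -3)
D = 13
a(A, r) = A*(-20 + A)*(-3 + r) (a(A, r) = ((-3 + r)*(-20 + A))*A = ((-20 + A)*(-3 + r))*A = A*(-20 + A)*(-3 + r))
-a(q(4, 3), D) = -0*(60 - 20*13 - 3*0 + 0*13) = -0*(60 - 260 + 0 + 0) = -0*(-200) = -1*0 = 0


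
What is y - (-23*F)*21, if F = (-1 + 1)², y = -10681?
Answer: -10681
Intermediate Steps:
F = 0 (F = 0² = 0)
y - (-23*F)*21 = -10681 - (-23*0)*21 = -10681 - 0*21 = -10681 - 1*0 = -10681 + 0 = -10681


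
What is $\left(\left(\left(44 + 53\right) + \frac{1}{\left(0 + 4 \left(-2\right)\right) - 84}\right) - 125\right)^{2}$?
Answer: $\frac{6640929}{8464} \approx 784.61$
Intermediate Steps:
$\left(\left(\left(44 + 53\right) + \frac{1}{\left(0 + 4 \left(-2\right)\right) - 84}\right) - 125\right)^{2} = \left(\left(97 + \frac{1}{\left(0 - 8\right) - 84}\right) - 125\right)^{2} = \left(\left(97 + \frac{1}{-8 - 84}\right) - 125\right)^{2} = \left(\left(97 + \frac{1}{-92}\right) - 125\right)^{2} = \left(\left(97 - \frac{1}{92}\right) - 125\right)^{2} = \left(\frac{8923}{92} - 125\right)^{2} = \left(- \frac{2577}{92}\right)^{2} = \frac{6640929}{8464}$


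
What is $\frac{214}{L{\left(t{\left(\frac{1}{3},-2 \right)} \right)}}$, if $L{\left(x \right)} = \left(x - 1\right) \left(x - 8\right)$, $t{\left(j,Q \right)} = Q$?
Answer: $\frac{107}{15} \approx 7.1333$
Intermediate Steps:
$L{\left(x \right)} = \left(-1 + x\right) \left(-8 + x\right)$
$\frac{214}{L{\left(t{\left(\frac{1}{3},-2 \right)} \right)}} = \frac{214}{8 + \left(-2\right)^{2} - -18} = \frac{214}{8 + 4 + 18} = \frac{214}{30} = 214 \cdot \frac{1}{30} = \frac{107}{15}$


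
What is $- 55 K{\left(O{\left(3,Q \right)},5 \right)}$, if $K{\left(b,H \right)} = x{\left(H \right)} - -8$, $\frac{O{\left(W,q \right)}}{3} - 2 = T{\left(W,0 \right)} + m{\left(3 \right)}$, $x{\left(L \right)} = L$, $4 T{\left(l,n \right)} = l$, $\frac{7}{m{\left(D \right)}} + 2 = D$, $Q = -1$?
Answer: $-715$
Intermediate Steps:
$m{\left(D \right)} = \frac{7}{-2 + D}$
$T{\left(l,n \right)} = \frac{l}{4}$
$O{\left(W,q \right)} = 27 + \frac{3 W}{4}$ ($O{\left(W,q \right)} = 6 + 3 \left(\frac{W}{4} + \frac{7}{-2 + 3}\right) = 6 + 3 \left(\frac{W}{4} + \frac{7}{1}\right) = 6 + 3 \left(\frac{W}{4} + 7 \cdot 1\right) = 6 + 3 \left(\frac{W}{4} + 7\right) = 6 + 3 \left(7 + \frac{W}{4}\right) = 6 + \left(21 + \frac{3 W}{4}\right) = 27 + \frac{3 W}{4}$)
$K{\left(b,H \right)} = 8 + H$ ($K{\left(b,H \right)} = H - -8 = H + 8 = 8 + H$)
$- 55 K{\left(O{\left(3,Q \right)},5 \right)} = - 55 \left(8 + 5\right) = \left(-55\right) 13 = -715$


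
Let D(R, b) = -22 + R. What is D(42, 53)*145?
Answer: 2900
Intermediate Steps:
D(42, 53)*145 = (-22 + 42)*145 = 20*145 = 2900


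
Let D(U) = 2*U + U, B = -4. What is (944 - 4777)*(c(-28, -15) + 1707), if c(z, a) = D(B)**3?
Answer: 80493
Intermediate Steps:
D(U) = 3*U
c(z, a) = -1728 (c(z, a) = (3*(-4))**3 = (-12)**3 = -1728)
(944 - 4777)*(c(-28, -15) + 1707) = (944 - 4777)*(-1728 + 1707) = -3833*(-21) = 80493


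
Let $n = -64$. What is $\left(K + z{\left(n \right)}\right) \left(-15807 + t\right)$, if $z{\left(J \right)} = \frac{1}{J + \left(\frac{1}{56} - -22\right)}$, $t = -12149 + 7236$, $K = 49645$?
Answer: $- \frac{2418341824080}{2351} \approx -1.0286 \cdot 10^{9}$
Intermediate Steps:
$t = -4913$
$z{\left(J \right)} = \frac{1}{\frac{1233}{56} + J}$ ($z{\left(J \right)} = \frac{1}{J + \left(\frac{1}{56} + 22\right)} = \frac{1}{J + \frac{1233}{56}} = \frac{1}{\frac{1233}{56} + J}$)
$\left(K + z{\left(n \right)}\right) \left(-15807 + t\right) = \left(49645 + \frac{56}{1233 + 56 \left(-64\right)}\right) \left(-15807 - 4913\right) = \left(49645 + \frac{56}{1233 - 3584}\right) \left(-20720\right) = \left(49645 + \frac{56}{-2351}\right) \left(-20720\right) = \left(49645 + 56 \left(- \frac{1}{2351}\right)\right) \left(-20720\right) = \left(49645 - \frac{56}{2351}\right) \left(-20720\right) = \frac{116715339}{2351} \left(-20720\right) = - \frac{2418341824080}{2351}$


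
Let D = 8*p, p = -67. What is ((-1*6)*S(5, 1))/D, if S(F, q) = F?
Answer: 15/268 ≈ 0.055970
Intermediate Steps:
D = -536 (D = 8*(-67) = -536)
((-1*6)*S(5, 1))/D = (-1*6*5)/(-536) = -6*5*(-1/536) = -30*(-1/536) = 15/268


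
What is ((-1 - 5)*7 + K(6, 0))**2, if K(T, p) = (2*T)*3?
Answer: 36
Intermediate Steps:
K(T, p) = 6*T
((-1 - 5)*7 + K(6, 0))**2 = ((-1 - 5)*7 + 6*6)**2 = (-6*7 + 36)**2 = (-42 + 36)**2 = (-6)**2 = 36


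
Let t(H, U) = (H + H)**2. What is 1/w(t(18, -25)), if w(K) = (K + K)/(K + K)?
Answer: 1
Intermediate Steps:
t(H, U) = 4*H**2 (t(H, U) = (2*H)**2 = 4*H**2)
w(K) = 1 (w(K) = (2*K)/((2*K)) = (2*K)*(1/(2*K)) = 1)
1/w(t(18, -25)) = 1/1 = 1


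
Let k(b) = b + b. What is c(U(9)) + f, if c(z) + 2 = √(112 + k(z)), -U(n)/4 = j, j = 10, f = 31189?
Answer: 31187 + 4*√2 ≈ 31193.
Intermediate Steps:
U(n) = -40 (U(n) = -4*10 = -40)
k(b) = 2*b
c(z) = -2 + √(112 + 2*z)
c(U(9)) + f = (-2 + √(112 + 2*(-40))) + 31189 = (-2 + √(112 - 80)) + 31189 = (-2 + √32) + 31189 = (-2 + 4*√2) + 31189 = 31187 + 4*√2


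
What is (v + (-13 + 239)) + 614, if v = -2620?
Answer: -1780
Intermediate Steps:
(v + (-13 + 239)) + 614 = (-2620 + (-13 + 239)) + 614 = (-2620 + 226) + 614 = -2394 + 614 = -1780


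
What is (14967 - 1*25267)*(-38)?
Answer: 391400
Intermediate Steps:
(14967 - 1*25267)*(-38) = (14967 - 25267)*(-38) = -10300*(-38) = 391400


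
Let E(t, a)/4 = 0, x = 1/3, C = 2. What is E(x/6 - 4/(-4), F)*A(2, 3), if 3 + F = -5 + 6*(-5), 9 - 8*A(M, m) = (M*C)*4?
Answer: 0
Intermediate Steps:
A(M, m) = 9/8 - M (A(M, m) = 9/8 - M*2*4/8 = 9/8 - 2*M*4/8 = 9/8 - M)
x = ⅓ ≈ 0.33333
F = -38 (F = -3 + (-5 + 6*(-5)) = -3 + (-5 - 30) = -3 - 35 = -38)
E(t, a) = 0 (E(t, a) = 4*0 = 0)
E(x/6 - 4/(-4), F)*A(2, 3) = 0*(9/8 - 1*2) = 0*(9/8 - 2) = 0*(-7/8) = 0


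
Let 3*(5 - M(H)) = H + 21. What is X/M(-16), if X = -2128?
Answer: -3192/5 ≈ -638.40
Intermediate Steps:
M(H) = -2 - H/3 (M(H) = 5 - (H + 21)/3 = 5 - (21 + H)/3 = 5 + (-7 - H/3) = -2 - H/3)
X/M(-16) = -2128/(-2 - ⅓*(-16)) = -2128/(-2 + 16/3) = -2128/10/3 = -2128*3/10 = -3192/5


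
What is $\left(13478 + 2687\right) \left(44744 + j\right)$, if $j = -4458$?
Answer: $651223190$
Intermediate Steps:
$\left(13478 + 2687\right) \left(44744 + j\right) = \left(13478 + 2687\right) \left(44744 - 4458\right) = 16165 \cdot 40286 = 651223190$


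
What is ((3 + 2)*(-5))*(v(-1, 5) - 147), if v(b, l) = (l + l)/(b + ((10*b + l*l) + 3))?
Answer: 62225/17 ≈ 3660.3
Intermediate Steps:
v(b, l) = 2*l/(3 + l² + 11*b) (v(b, l) = (2*l)/(b + ((10*b + l²) + 3)) = (2*l)/(b + ((l² + 10*b) + 3)) = (2*l)/(b + (3 + l² + 10*b)) = (2*l)/(3 + l² + 11*b) = 2*l/(3 + l² + 11*b))
((3 + 2)*(-5))*(v(-1, 5) - 147) = ((3 + 2)*(-5))*(2*5/(3 + 5² + 11*(-1)) - 147) = (5*(-5))*(2*5/(3 + 25 - 11) - 147) = -25*(2*5/17 - 147) = -25*(2*5*(1/17) - 147) = -25*(10/17 - 147) = -25*(-2489/17) = 62225/17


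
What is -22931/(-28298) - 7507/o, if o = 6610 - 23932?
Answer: 152410967/122544489 ≈ 1.2437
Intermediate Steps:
o = -17322
-22931/(-28298) - 7507/o = -22931/(-28298) - 7507/(-17322) = -22931*(-1/28298) - 7507*(-1/17322) = 22931/28298 + 7507/17322 = 152410967/122544489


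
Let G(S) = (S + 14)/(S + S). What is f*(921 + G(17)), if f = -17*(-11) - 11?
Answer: 2758360/17 ≈ 1.6226e+5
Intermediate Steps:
G(S) = (14 + S)/(2*S) (G(S) = (14 + S)/((2*S)) = (14 + S)*(1/(2*S)) = (14 + S)/(2*S))
f = 176 (f = 187 - 11 = 176)
f*(921 + G(17)) = 176*(921 + (½)*(14 + 17)/17) = 176*(921 + (½)*(1/17)*31) = 176*(921 + 31/34) = 176*(31345/34) = 2758360/17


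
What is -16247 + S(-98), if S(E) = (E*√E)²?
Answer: -957439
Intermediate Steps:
S(E) = E³ (S(E) = (E^(3/2))² = E³)
-16247 + S(-98) = -16247 + (-98)³ = -16247 - 941192 = -957439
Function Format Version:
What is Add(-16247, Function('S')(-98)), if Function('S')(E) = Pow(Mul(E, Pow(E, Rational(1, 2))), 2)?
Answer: -957439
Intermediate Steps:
Function('S')(E) = Pow(E, 3) (Function('S')(E) = Pow(Pow(E, Rational(3, 2)), 2) = Pow(E, 3))
Add(-16247, Function('S')(-98)) = Add(-16247, Pow(-98, 3)) = Add(-16247, -941192) = -957439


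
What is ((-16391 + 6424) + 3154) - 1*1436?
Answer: -8249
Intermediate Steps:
((-16391 + 6424) + 3154) - 1*1436 = (-9967 + 3154) - 1436 = -6813 - 1436 = -8249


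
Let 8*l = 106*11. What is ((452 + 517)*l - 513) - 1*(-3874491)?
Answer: 16060839/4 ≈ 4.0152e+6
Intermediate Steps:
l = 583/4 (l = (106*11)/8 = (⅛)*1166 = 583/4 ≈ 145.75)
((452 + 517)*l - 513) - 1*(-3874491) = ((452 + 517)*(583/4) - 513) - 1*(-3874491) = (969*(583/4) - 513) + 3874491 = (564927/4 - 513) + 3874491 = 562875/4 + 3874491 = 16060839/4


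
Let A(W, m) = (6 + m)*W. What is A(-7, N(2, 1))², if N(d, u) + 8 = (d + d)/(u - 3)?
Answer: 784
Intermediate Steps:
N(d, u) = -8 + 2*d/(-3 + u) (N(d, u) = -8 + (d + d)/(u - 3) = -8 + (2*d)/(-3 + u) = -8 + 2*d/(-3 + u))
A(W, m) = W*(6 + m)
A(-7, N(2, 1))² = (-7*(6 + 2*(12 + 2 - 4*1)/(-3 + 1)))² = (-7*(6 + 2*(12 + 2 - 4)/(-2)))² = (-7*(6 + 2*(-½)*10))² = (-7*(6 - 10))² = (-7*(-4))² = 28² = 784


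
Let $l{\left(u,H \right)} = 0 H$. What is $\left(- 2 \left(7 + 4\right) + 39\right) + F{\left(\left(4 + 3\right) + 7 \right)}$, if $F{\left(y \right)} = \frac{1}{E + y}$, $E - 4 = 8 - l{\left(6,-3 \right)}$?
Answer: $\frac{443}{26} \approx 17.038$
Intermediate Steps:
$l{\left(u,H \right)} = 0$
$E = 12$ ($E = 4 + \left(8 - 0\right) = 4 + \left(8 + 0\right) = 4 + 8 = 12$)
$F{\left(y \right)} = \frac{1}{12 + y}$
$\left(- 2 \left(7 + 4\right) + 39\right) + F{\left(\left(4 + 3\right) + 7 \right)} = \left(- 2 \left(7 + 4\right) + 39\right) + \frac{1}{12 + \left(\left(4 + 3\right) + 7\right)} = \left(\left(-2\right) 11 + 39\right) + \frac{1}{12 + \left(7 + 7\right)} = \left(-22 + 39\right) + \frac{1}{12 + 14} = 17 + \frac{1}{26} = \frac{443}{26}$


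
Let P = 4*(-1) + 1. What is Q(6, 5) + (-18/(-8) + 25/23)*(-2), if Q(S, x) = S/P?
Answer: -399/46 ≈ -8.6739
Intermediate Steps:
P = -3 (P = -4 + 1 = -3)
Q(S, x) = -S/3 (Q(S, x) = S/(-3) = S*(-⅓) = -S/3)
Q(6, 5) + (-18/(-8) + 25/23)*(-2) = -⅓*6 + (-18/(-8) + 25/23)*(-2) = -2 + (-18*(-⅛) + 25*(1/23))*(-2) = -2 + (9/4 + 25/23)*(-2) = -2 + (307/92)*(-2) = -2 - 307/46 = -399/46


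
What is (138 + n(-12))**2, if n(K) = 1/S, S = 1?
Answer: 19321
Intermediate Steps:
n(K) = 1 (n(K) = 1/1 = 1)
(138 + n(-12))**2 = (138 + 1)**2 = 139**2 = 19321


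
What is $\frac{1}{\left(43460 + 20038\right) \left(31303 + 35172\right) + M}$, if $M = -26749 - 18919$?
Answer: $\frac{1}{4220983882} \approx 2.3691 \cdot 10^{-10}$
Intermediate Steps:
$M = -45668$
$\frac{1}{\left(43460 + 20038\right) \left(31303 + 35172\right) + M} = \frac{1}{\left(43460 + 20038\right) \left(31303 + 35172\right) - 45668} = \frac{1}{63498 \cdot 66475 - 45668} = \frac{1}{4221029550 - 45668} = \frac{1}{4220983882}$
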